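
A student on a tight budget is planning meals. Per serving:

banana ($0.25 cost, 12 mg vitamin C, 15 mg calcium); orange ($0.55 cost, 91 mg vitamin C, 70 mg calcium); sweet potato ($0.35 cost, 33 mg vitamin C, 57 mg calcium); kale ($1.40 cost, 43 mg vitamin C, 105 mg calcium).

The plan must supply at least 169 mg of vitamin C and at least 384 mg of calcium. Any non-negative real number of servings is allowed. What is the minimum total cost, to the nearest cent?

$2.36

An LP optimum is at a vertex; with two nutrient constraints at most two foods are used. Check each candidate.
banana only: max(169/12, 384/15) = 25.6 servings → $6.40.
orange only: max(169/91, 384/70) = 5.486 servings → $3.02.
sweet potato only: max(169/33, 384/57) = 6.737 servings → $2.36.
kale only: max(169/43, 384/105) = 3.93 servings → $5.50.
banana + orange: the both-tight solution has a negative serving — not a feasible corner.
banana + sweet potato: intersection lies outside the first quadrant.
banana + kale with both tight: 2.005 servings and 3.371 servings → $5.22.
orange + sweet potato: the both-tight solution has a negative serving — not a feasible corner.
orange + kale with both tight: 0.1884 servings and 3.532 servings → $5.05.
sweet potato + kale with both tight: 1.216 servings and 2.997 servings → $4.62.
Cheapest feasible corner: $2.36.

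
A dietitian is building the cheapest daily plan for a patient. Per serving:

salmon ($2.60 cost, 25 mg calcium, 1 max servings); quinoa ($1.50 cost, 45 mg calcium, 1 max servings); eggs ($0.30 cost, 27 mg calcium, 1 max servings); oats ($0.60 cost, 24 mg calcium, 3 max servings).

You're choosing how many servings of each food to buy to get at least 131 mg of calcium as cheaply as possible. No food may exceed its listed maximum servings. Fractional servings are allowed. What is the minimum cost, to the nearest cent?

$3.17

Cost per mg of calcium: eggs $0.0111, oats $0.0250, quinoa $0.0333, salmon $0.1040.
Take 1 serving of eggs: +27.0 mg calcium for $0.30 (total $0.30, still need 104.0 mg).
Take 3 servings of oats: +72.0 mg calcium for $1.80 (total $2.10, still need 32.0 mg).
Take 0.7111 servings of quinoa: +32.0 mg calcium for $1.07 (total $3.17, still need 0.0 mg).
Filling from the cheapest source first is optimal under one linear minimum: $3.17.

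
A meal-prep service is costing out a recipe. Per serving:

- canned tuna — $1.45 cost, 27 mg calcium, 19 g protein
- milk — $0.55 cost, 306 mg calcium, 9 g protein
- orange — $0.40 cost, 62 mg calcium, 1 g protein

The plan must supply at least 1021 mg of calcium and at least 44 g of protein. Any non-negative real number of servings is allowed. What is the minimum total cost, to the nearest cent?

A basic optimal solution has at most two foods positive. Try each food alone and each pair with both targets met exactly.
canned tuna only: max(1021/27, 44/19) = 37.81 servings → $54.83.
milk only: max(1021/306, 44/9) = 4.889 servings → $2.69.
orange only: max(1021/62, 44/1) = 44 servings → $17.60.
canned tuna + milk with both tight: 0.7674 servings and 3.269 servings → $2.91.
canned tuna + orange with both tight: 1.483 servings and 15.82 servings → $8.48.
milk + orange: the both-tight solution has a negative serving — not a feasible corner.
The minimum over all feasible corners is $2.69.

$2.69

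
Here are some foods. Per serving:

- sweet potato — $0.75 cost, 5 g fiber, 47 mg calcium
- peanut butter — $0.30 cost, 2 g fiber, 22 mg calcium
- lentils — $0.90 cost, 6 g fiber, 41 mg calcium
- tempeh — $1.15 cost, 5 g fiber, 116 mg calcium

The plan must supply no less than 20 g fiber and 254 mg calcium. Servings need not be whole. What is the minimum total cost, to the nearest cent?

$3.22

Check every corner: each single food scaled to meet both minima, and each pair solved so both constraints bind.
sweet potato only: max(20/5, 254/47) = 5.404 servings → $4.05.
peanut butter only: max(20/2, 254/22) = 11.55 servings → $3.46.
lentils only: max(20/6, 254/41) = 6.195 servings → $5.58.
tempeh only: max(20/5, 254/116) = 4 servings → $4.60.
sweet potato + peanut butter: intersection lies outside the first quadrant.
sweet potato + lentils with both targets exact would need a negative amount; discard.
sweet potato + tempeh with both tight: 3.043 servings and 0.9565 servings → $3.38.
peanut butter + lentils with both targets exact would need a negative amount; discard.
peanut butter + tempeh with both tight: 8.607 servings and 0.5574 servings → $3.22.
lentils + tempeh with both tight: 2.138 servings and 1.434 servings → $3.57.
The minimum over all feasible corners is $3.22.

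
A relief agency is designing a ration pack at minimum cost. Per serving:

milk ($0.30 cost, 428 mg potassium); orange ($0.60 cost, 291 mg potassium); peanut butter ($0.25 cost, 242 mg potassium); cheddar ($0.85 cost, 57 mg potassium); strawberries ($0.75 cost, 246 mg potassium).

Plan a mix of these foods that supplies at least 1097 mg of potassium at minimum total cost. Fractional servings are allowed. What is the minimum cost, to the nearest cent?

$0.77

Cost per mg of potassium: milk $0.0007, peanut butter $0.0010, orange $0.0021, strawberries $0.0030, cheddar $0.0149.
With no serving limits, use only milk: 1097 mg / 428 mg = 2.563 servings × $0.30 = $0.77.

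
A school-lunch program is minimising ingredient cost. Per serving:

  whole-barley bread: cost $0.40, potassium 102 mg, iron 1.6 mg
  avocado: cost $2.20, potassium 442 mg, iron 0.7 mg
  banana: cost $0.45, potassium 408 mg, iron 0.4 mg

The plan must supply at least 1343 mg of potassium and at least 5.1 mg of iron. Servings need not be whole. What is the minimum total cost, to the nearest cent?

With two linear requirements the optimum uses one or two foods; enumerate the corners.
whole-barley bread only: max(1343/102, 5.1/1.6) = 13.17 servings → $5.27.
avocado only: max(1343/442, 5.1/0.7) = 7.286 servings → $16.03.
banana only: max(1343/408, 5.1/0.4) = 12.75 servings → $5.74.
whole-barley bread + avocado with both tight: 2.067 servings and 2.561 servings → $6.46.
whole-barley bread + banana with both tight: 2.522 servings and 2.661 servings → $2.21.
avocado + banana: the both-tight solution has a negative serving — not a feasible corner.
The minimum over all feasible corners is $2.21.

$2.21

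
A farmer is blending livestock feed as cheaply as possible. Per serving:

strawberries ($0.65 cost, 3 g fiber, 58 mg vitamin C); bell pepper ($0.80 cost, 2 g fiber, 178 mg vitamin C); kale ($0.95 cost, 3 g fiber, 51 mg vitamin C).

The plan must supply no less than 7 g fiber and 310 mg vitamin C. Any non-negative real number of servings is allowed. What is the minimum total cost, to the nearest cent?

$1.98

For a min-cost LP with two ≥-constraints, a basic feasible solution has at most two positive variables.
strawberries only: max(7/3, 310/58) = 5.345 servings → $3.47.
bell pepper only: max(7/2, 310/178) = 3.5 servings → $2.80.
kale only: max(7/3, 310/51) = 6.078 servings → $5.77.
strawberries + bell pepper with both tight: 1.498 servings and 1.254 servings → $1.98.
strawberries + kale: intersection lies outside the first quadrant.
bell pepper + kale with both tight: 1.326 servings and 1.449 servings → $2.44.
So the least-cost plan costs $1.98.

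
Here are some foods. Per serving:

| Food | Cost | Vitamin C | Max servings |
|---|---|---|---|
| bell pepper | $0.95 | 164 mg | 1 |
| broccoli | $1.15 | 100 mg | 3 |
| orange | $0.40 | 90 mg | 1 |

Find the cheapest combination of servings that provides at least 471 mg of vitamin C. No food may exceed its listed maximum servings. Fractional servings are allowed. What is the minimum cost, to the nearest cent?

Cost per mg of vitamin C: orange $0.0044, bell pepper $0.0058, broccoli $0.0115.
Take 1 serving of orange: +90.0 mg vitamin C for $0.40 (total $0.40, still need 381.0 mg).
Take 1 serving of bell pepper: +164.0 mg vitamin C for $0.95 (total $1.35, still need 217.0 mg).
Take 2.17 servings of broccoli: +217.0 mg vitamin C for $2.50 (total $3.85, still need 0.0 mg).
Filling from the cheapest source first is optimal under one linear minimum: $3.85.

$3.85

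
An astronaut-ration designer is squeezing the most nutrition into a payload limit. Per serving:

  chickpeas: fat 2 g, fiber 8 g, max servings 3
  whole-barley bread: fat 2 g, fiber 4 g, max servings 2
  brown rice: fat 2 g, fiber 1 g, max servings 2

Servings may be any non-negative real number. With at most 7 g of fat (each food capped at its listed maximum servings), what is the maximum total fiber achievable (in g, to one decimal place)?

26.0 g

Fiber per g fat: chickpeas 4, whole-barley bread 2, brown rice 0.5.
Take 3 servings of chickpeas: uses 6 g fat, +24.0 g fiber (running total 24.0 g).
Take 0.5 servings of whole-barley bread: uses 1 g fat, +2.0 g fiber (running total 26.0 g).
Greedy by best ratio exhausts the fat allowance optimally: 26.0 g.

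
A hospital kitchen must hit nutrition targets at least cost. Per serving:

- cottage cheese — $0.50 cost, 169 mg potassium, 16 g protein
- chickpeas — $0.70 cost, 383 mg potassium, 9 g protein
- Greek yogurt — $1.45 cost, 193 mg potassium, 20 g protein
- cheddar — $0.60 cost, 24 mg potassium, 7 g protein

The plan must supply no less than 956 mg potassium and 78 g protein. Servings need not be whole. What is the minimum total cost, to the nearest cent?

$2.63

At the optimum either one food covers both requirements or two foods hit both targets exactly; no other combination can be cheaper.
cottage cheese only: max(956/169, 78/16) = 5.657 servings → $2.83.
chickpeas only: max(956/383, 78/9) = 8.667 servings → $6.07.
Greek yogurt only: max(956/193, 78/20) = 4.953 servings → $7.18.
cheddar only: max(956/24, 78/7) = 39.83 servings → $23.90.
cottage cheese + chickpeas with both tight: 4.617 servings and 0.4589 servings → $2.63.
cottage cheese + Greek yogurt: the both-tight solution has a negative serving — not a feasible corner.
cottage cheese + cheddar: the both-tight solution has a negative serving — not a feasible corner.
chickpeas + Greek yogurt with both tight: 0.6865 servings and 3.591 servings → $5.69.
chickpeas + cheddar with both tight: 1.955 servings and 8.629 servings → $6.55.
Greek yogurt + cheddar: the both-tight solution has a negative serving — not a feasible corner.
Cheapest feasible corner: $2.63.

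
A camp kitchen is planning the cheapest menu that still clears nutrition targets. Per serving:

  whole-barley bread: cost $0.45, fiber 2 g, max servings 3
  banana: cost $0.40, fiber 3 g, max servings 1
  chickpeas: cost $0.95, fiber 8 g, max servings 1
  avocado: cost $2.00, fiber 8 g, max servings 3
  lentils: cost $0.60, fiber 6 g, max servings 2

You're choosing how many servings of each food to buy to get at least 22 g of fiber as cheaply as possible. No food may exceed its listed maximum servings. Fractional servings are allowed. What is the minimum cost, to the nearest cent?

$2.42

Cost per g of fiber: lentils $0.1000, chickpeas $0.1187, banana $0.1333, whole-barley bread $0.2250, avocado $0.2500.
Take 2 servings of lentils: +12.0 g fiber for $1.20 (total $1.20, still need 10.0 g).
Take 1 serving of chickpeas: +8.0 g fiber for $0.95 (total $2.15, still need 2.0 g).
Take 0.6667 servings of banana: +2.0 g fiber for $0.27 (total $2.42, still need 0.0 g).
Greedy by cheapest-per-g is optimal for a single linear constraint, so the minimum cost is $2.42.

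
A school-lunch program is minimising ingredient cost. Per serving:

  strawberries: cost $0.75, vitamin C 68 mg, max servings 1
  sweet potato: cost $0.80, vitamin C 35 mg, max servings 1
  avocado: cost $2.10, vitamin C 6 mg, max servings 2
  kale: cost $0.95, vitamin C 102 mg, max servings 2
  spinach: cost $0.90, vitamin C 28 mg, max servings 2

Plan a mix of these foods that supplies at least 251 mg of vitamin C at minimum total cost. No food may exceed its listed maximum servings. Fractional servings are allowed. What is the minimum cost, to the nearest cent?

Cost per mg of vitamin C: kale $0.0093, strawberries $0.0110, sweet potato $0.0229, spinach $0.0321, avocado $0.3500.
Take 2 servings of kale: +204.0 mg vitamin C for $1.90 (total $1.90, still need 47.0 mg).
Take 0.6912 servings of strawberries: +47.0 mg vitamin C for $0.52 (total $2.42, still need 0.0 mg).
Greedy by cheapest-per-mg is optimal for a single linear constraint, so the minimum cost is $2.42.

$2.42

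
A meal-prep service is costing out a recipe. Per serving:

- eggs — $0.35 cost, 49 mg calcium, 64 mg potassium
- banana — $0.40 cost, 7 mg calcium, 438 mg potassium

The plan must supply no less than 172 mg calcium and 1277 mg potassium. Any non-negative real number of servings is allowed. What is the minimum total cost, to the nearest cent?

Minimising a linear cost over {calcium ≥ 172, potassium ≥ 1277, servings ≥ 0} — the optimum is at a vertex, using one or two foods.
eggs only: max(172/49, 1277/64) = 19.95 servings → $6.98.
banana only: max(172/7, 1277/438) = 24.57 servings → $9.83.
eggs + banana with both tight: 3.16 servings and 2.454 servings → $2.09.
Cheapest feasible corner: $2.09.

$2.09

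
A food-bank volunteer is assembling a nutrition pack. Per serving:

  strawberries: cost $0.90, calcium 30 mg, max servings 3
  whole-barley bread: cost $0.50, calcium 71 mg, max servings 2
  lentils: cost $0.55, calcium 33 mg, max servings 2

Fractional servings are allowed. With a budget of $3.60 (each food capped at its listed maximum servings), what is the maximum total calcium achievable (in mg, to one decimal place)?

258.0 mg

Calcium per dollar: whole-barley bread 142, lentils 60, strawberries 33.33.
Take 2 servings of whole-barley bread: spends $1.00, +142.0 mg calcium (running total 142.0 mg).
Take 2 servings of lentils: spends $1.10, +66.0 mg calcium (running total 208.0 mg).
Take 1.667 servings of strawberries: spends $1.50, +50.0 mg calcium (running total 258.0 mg).
Greedy by best ratio exhausts the cost allowance optimally: 258.0 mg.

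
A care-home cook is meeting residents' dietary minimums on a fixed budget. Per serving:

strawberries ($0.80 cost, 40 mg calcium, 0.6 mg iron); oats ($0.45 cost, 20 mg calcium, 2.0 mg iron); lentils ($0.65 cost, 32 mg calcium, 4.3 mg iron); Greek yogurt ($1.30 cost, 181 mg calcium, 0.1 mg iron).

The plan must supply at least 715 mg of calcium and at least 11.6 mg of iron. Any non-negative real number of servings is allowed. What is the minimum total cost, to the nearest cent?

$6.23

Two binding constraints pin down two serving amounts, so the optimal mix uses at most two foods. The candidates are each food alone (scaled to the tighter of calcium/iron) and each pair with both constraints tight.
strawberries only: max(715/40, 11.6/0.6) = 19.33 servings → $15.47.
oats only: max(715/20, 11.6/2.0) = 35.75 servings → $16.09.
lentils only: max(715/32, 11.6/4.3) = 22.34 servings → $14.52.
Greek yogurt only: max(715/181, 11.6/0.1) = 116 servings → $150.80.
strawberries + oats with both tight: 17.62 servings and 0.5147 servings → $14.33.
strawberries + lentils with both tight: 17.69 servings and 0.2291 servings → $14.30.
strawberries + Greek yogurt: the both-tight solution has a negative serving — not a feasible corner.
oats + lentils: the both-tight solution has a negative serving — not a feasible corner.
oats + Greek yogurt with both tight: 5.634 servings and 3.328 servings → $6.86.
lentils + Greek yogurt with both tight: 2.617 servings and 3.488 servings → $6.23.
So the least-cost plan costs $6.23.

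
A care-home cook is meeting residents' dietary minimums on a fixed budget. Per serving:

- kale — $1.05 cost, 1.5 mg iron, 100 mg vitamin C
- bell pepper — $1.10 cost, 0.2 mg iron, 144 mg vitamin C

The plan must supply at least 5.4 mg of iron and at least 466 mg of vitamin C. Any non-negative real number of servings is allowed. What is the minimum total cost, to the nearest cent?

A basic optimal solution has at most two foods positive. Try each food alone and each pair with both targets met exactly.
kale only: max(5.4/1.5, 466/100) = 4.66 servings → $4.89.
bell pepper only: max(5.4/0.2, 466/144) = 27 servings → $29.70.
kale + bell pepper with both tight: 3.492 servings and 0.8112 servings → $4.56.
Cheapest feasible corner: $4.56.

$4.56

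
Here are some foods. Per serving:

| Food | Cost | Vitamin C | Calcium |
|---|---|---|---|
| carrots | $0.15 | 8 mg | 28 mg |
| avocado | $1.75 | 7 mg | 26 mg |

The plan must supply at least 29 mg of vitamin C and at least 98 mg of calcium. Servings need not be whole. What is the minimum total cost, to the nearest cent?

The cheapest plan sits at a corner of the feasible region — with two constraints it uses at most two foods.
carrots only: max(29/8, 98/28) = 3.625 servings → $0.54.
avocado only: max(29/7, 98/26) = 4.143 servings → $7.25.
carrots + avocado with both targets exact would need a negative amount; discard.
So the least-cost plan costs $0.54.

$0.54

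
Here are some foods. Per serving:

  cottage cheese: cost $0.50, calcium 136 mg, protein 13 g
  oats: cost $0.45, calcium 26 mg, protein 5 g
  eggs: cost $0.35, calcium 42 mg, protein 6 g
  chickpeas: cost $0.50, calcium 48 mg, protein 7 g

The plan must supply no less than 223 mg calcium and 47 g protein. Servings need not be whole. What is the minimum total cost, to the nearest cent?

This is a tiny linear program; its minimum lies at a vertex of the feasible set. List the vertices and price them.
cottage cheese only: max(223/136, 47/13) = 3.615 servings → $1.81.
oats only: max(223/26, 47/5) = 9.4 servings → $4.23.
eggs only: max(223/42, 47/6) = 7.833 servings → $2.74.
chickpeas only: max(223/48, 47/7) = 6.714 servings → $3.36.
cottage cheese + oats with both targets exact would need a negative amount; discard.
cottage cheese + eggs with both targets exact would need a negative amount; discard.
cottage cheese + chickpeas with both targets exact would need a negative amount; discard.
oats + eggs: intersection lies outside the first quadrant.
oats + chickpeas: intersection lies outside the first quadrant.
eggs + chickpeas: intersection lies outside the first quadrant.
So the least-cost plan costs $1.81.

$1.81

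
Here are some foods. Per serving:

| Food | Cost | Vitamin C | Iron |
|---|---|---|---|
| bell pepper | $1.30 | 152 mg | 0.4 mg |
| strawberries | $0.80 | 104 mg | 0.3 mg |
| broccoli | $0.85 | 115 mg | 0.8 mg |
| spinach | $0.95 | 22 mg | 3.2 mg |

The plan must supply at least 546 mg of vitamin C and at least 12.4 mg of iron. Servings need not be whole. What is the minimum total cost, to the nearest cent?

For a min-cost LP with two ≥-constraints, a basic feasible solution has at most two positive variables.
bell pepper only: max(546/152, 12.4/0.4) = 31 servings → $40.30.
strawberries only: max(546/104, 12.4/0.3) = 41.33 servings → $33.07.
broccoli only: max(546/115, 12.4/0.8) = 15.5 servings → $13.18.
spinach only: max(546/22, 12.4/3.2) = 24.82 servings → $23.58.
bell pepper + strawberries: the both-tight solution has a negative serving — not a feasible corner.
bell pepper + broccoli: intersection lies outside the first quadrant.
bell pepper + spinach with both tight: 3.087 servings and 3.489 servings → $7.33.
strawberries + broccoli: the both-tight solution has a negative serving — not a feasible corner.
strawberries + spinach with both tight: 4.52 servings and 3.451 servings → $6.89.
broccoli + spinach with both tight: 4.208 servings and 2.823 servings → $6.26.
So the least-cost plan costs $6.26.

$6.26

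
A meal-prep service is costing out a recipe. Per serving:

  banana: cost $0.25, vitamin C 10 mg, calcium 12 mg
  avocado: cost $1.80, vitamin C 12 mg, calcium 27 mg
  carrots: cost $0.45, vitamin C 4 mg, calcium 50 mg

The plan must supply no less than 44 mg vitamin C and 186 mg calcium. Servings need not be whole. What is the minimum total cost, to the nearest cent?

Minimising a linear cost over {vitamin C ≥ 44, calcium ≥ 186, servings ≥ 0} — the optimum is at a vertex, using one or two foods.
banana only: max(44/10, 186/12) = 15.5 servings → $3.88.
avocado only: max(44/12, 186/27) = 6.889 servings → $12.40.
carrots only: max(44/4, 186/50) = 11 servings → $4.95.
banana + avocado: intersection lies outside the first quadrant.
banana + carrots with both tight: 3.221 servings and 2.947 servings → $2.13.
avocado + carrots with both tight: 2.959 servings and 2.122 servings → $6.28.
So the least-cost plan costs $2.13.

$2.13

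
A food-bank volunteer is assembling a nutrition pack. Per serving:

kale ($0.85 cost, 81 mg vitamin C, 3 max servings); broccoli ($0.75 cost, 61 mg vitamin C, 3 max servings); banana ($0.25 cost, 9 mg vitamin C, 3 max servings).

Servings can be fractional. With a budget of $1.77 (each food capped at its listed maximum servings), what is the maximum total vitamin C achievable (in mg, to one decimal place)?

Vitamin C per dollar: kale 95.29, broccoli 81.33, banana 36.
Take 2.082 servings of kale: spends $1.77, +168.7 mg vitamin C (running total 168.7 mg).
Greedy by best ratio exhausts the cost allowance optimally: 168.7 mg.

168.7 mg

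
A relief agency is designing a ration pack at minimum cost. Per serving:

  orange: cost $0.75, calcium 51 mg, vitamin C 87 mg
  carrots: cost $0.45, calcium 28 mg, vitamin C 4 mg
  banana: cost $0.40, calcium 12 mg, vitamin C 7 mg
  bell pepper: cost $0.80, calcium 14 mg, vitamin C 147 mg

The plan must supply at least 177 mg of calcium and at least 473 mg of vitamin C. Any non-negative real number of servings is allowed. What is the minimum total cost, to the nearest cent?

Minimising a linear cost over {calcium ≥ 177, vitamin C ≥ 473, servings ≥ 0} — the optimum is at a vertex, using one or two foods.
orange only: max(177/51, 473/87) = 5.437 servings → $4.08.
carrots only: max(177/28, 473/4) = 118.2 servings → $53.21.
banana only: max(177/12, 473/7) = 67.57 servings → $27.03.
bell pepper only: max(177/14, 473/147) = 12.64 servings → $10.11.
orange + carrots: the both-tight solution has a negative serving — not a feasible corner.
orange + banana: intersection lies outside the first quadrant.
orange + bell pepper with both tight: 3.089 servings and 1.389 servings → $3.43.
carrots + banana: intersection lies outside the first quadrant.
carrots + bell pepper with both tight: 4.778 servings and 3.088 servings → $4.62.
banana + bell pepper with both tight: 11.64 servings and 2.663 servings → $6.79.
So the least-cost plan costs $3.43.

$3.43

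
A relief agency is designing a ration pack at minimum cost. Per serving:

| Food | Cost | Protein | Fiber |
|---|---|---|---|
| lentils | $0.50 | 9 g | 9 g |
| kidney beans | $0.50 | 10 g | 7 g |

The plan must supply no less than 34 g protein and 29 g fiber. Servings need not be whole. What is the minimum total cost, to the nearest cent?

$1.80

For a min-cost LP with two ≥-constraints, a basic feasible solution has at most two positive variables.
lentils only: max(34/9, 29/9) = 3.778 servings → $1.89.
kidney beans only: max(34/10, 29/7) = 4.143 servings → $2.07.
lentils + kidney beans with both tight: 1.926 servings and 1.667 servings → $1.80.
The minimum over all feasible corners is $1.80.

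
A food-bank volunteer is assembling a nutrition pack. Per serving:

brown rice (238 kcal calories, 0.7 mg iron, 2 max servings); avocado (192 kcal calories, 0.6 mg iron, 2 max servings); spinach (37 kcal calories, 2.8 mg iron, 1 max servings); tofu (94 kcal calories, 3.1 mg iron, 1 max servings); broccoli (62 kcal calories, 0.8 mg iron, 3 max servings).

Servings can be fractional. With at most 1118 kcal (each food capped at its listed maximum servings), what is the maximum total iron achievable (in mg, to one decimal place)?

Iron per kcal: spinach 0.07568, tofu 0.03298, broccoli 0.0129, avocado 0.003125, brown rice 0.002941.
Take 1 serving of spinach: uses 37 kcal, +2.8 mg iron (running total 2.8 mg).
Take 1 serving of tofu: uses 94 kcal, +3.1 mg iron (running total 5.9 mg).
Take 3 servings of broccoli: uses 186 kcal, +2.4 mg iron (running total 8.3 mg).
Take 2 servings of avocado: uses 384 kcal, +1.2 mg iron (running total 9.5 mg).
Take 1.752 servings of brown rice: uses 417 kcal, +1.2 mg iron (running total 10.7 mg).
Filling greedily by iron-per-kcal is optimal for one linear limit, giving 10.7 mg.

10.7 mg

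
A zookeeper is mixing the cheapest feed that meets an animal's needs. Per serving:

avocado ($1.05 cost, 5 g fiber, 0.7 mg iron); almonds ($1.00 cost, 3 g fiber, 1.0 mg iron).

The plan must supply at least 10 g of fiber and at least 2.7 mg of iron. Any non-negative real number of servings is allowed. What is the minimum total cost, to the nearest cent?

$2.93

The cheapest plan sits at a corner of the feasible region — with two constraints it uses at most two foods.
avocado only: max(10/5, 2.7/0.7) = 3.857 servings → $4.05.
almonds only: max(10/3, 2.7/1.0) = 3.333 servings → $3.33.
avocado + almonds with both tight: 0.6552 servings and 2.241 servings → $2.93.
Cheapest feasible corner: $2.93.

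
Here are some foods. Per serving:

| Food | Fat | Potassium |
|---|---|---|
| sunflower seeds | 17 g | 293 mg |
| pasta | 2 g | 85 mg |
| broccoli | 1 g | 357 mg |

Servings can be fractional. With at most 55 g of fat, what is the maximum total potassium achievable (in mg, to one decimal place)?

Potassium per g fat: broccoli 357, pasta 42.5, sunflower seeds 17.24.
With no serving limits, spend the whole fat allowance on broccoli: 55 g / 1 g × 357 mg = 19635.0 mg.

19635.0 mg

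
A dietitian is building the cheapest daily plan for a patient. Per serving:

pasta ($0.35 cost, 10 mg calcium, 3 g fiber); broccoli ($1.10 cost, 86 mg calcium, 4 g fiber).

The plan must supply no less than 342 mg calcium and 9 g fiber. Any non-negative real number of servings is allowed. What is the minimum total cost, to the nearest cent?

$4.37

Minimising a linear cost over {calcium ≥ 342, fiber ≥ 9, servings ≥ 0} — the optimum is at a vertex, using one or two foods.
pasta only: max(342/10, 9/3) = 34.2 servings → $11.97.
broccoli only: max(342/86, 9/4) = 3.977 servings → $4.37.
pasta + broccoli: the both-tight solution has a negative serving — not a feasible corner.
So the least-cost plan costs $4.37.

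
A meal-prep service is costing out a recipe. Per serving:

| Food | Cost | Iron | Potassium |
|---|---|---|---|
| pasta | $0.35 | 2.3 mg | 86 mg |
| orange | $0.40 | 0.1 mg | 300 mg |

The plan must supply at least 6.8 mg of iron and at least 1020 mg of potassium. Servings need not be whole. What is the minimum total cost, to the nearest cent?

pasta only: max(6.8/2.3, 1020/86) = 11.86 servings → $4.15.
orange only: max(6.8/0.1, 1020/300) = 68 servings → $27.20.
pasta + orange with both tight: 2.844 servings and 2.585 servings → $2.03.
The minimum over all feasible corners is $2.03.

$2.03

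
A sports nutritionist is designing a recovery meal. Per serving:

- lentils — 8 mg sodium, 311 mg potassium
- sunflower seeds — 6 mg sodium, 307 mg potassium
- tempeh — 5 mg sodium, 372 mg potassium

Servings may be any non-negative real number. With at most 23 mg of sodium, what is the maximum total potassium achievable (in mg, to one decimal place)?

1711.2 mg

Potassium per mg sodium: tempeh 74.4, sunflower seeds 51.17, lentils 38.88.
With no serving limits, spend the whole sodium allowance on tempeh: 23 mg / 5 mg × 372 mg = 1711.2 mg.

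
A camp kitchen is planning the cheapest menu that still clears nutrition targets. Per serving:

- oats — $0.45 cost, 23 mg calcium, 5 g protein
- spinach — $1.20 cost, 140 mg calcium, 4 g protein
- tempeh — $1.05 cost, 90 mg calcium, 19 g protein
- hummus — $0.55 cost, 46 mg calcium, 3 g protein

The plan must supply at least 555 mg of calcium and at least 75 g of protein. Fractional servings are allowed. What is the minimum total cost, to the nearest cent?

$5.76

oats only: max(555/23, 75/5) = 24.13 servings → $10.86.
spinach only: max(555/140, 75/4) = 18.75 servings → $22.50.
tempeh only: max(555/90, 75/19) = 6.167 servings → $6.47.
hummus only: max(555/46, 75/3) = 25 servings → $13.75.
oats + spinach with both tight: 13.62 servings and 1.727 servings → $8.20.
oats + tempeh: intersection lies outside the first quadrant.
oats + hummus with both tight: 11.09 servings and 6.522 servings → $8.58.
spinach + tempeh with both tight: 1.65 servings and 3.6 servings → $5.76.
spinach + hummus with both targets exact would need a negative amount; discard.
tempeh + hummus with both tight: 2.955 servings and 6.283 servings → $6.56.
The minimum over all feasible corners is $5.76.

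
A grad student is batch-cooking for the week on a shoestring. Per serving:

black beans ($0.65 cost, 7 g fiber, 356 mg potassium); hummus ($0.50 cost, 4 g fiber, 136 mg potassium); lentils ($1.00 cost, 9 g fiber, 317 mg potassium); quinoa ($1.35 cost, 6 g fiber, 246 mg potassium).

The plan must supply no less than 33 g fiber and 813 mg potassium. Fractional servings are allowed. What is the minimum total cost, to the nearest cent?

$3.06

For a min-cost LP with two ≥-constraints, a basic feasible solution has at most two positive variables.
black beans only: max(33/7, 813/356) = 4.714 servings → $3.06.
hummus only: max(33/4, 813/136) = 8.25 servings → $4.12.
lentils only: max(33/9, 813/317) = 3.667 servings → $3.67.
quinoa only: max(33/6, 813/246) = 5.5 servings → $7.42.
black beans + hummus: the both-tight solution has a negative serving — not a feasible corner.
black beans + lentils: the both-tight solution has a negative serving — not a feasible corner.
black beans + quinoa: the both-tight solution has a negative serving — not a feasible corner.
hummus + lentils: intersection lies outside the first quadrant.
hummus + quinoa: the both-tight solution has a negative serving — not a feasible corner.
lentils + quinoa with both targets exact would need a negative amount; discard.
The minimum over all feasible corners is $3.06.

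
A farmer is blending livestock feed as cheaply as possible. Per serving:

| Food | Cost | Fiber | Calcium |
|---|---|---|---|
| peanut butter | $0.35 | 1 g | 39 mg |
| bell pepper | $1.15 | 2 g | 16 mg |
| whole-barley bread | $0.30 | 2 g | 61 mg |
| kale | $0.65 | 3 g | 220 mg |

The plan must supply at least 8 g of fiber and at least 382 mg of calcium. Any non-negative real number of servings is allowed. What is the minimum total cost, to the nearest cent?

An LP optimum is at a vertex; with two nutrient constraints at most two foods are used. Check each candidate.
peanut butter only: max(8/1, 382/39) = 9.795 servings → $3.43.
bell pepper only: max(8/2, 382/16) = 23.88 servings → $27.46.
whole-barley bread only: max(8/2, 382/61) = 6.262 servings → $1.88.
kale only: max(8/3, 382/220) = 2.667 servings → $1.73.
peanut butter + bell pepper: intersection lies outside the first quadrant.
peanut butter + whole-barley bread: intersection lies outside the first quadrant.
peanut butter + kale with both tight: 5.961 servings and 0.6796 servings → $2.53.
bell pepper + whole-barley bread: the both-tight solution has a negative serving — not a feasible corner.
bell pepper + kale with both tight: 1.566 servings and 1.622 servings → $2.86.
whole-barley bread + kale with both tight: 2.389 servings and 1.074 servings → $1.41.
So the least-cost plan costs $1.41.

$1.41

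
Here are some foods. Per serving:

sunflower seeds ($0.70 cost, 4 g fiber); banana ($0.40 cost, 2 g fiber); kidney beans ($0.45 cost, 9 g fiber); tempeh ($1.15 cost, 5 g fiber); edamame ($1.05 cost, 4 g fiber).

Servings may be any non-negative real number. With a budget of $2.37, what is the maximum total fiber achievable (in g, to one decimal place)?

Fiber per dollar: kidney beans 20, sunflower seeds 5.714, banana 5, tempeh 4.348, edamame 3.81.
With no serving limits, spend the whole cost allowance on kidney beans: $2.37 / $0.45 × 9 g = 47.4 g.

47.4 g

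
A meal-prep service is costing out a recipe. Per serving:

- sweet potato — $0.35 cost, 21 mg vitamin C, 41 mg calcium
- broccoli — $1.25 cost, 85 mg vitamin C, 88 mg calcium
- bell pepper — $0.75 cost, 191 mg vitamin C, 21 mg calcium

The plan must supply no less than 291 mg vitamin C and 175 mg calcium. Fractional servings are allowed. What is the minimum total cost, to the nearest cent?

An LP optimum is at a vertex; with two nutrient constraints at most two foods are used. Check each candidate.
sweet potato only: max(291/21, 175/41) = 13.86 servings → $4.85.
broccoli only: max(291/85, 175/88) = 3.424 servings → $4.28.
bell pepper only: max(291/191, 175/21) = 8.333 servings → $6.25.
sweet potato + broccoli: the both-tight solution has a negative serving — not a feasible corner.
sweet potato + bell pepper with both tight: 3.696 servings and 1.117 servings → $2.13.
broccoli + bell pepper with both tight: 1.818 servings and 0.7144 servings → $2.81.
So the least-cost plan costs $2.13.

$2.13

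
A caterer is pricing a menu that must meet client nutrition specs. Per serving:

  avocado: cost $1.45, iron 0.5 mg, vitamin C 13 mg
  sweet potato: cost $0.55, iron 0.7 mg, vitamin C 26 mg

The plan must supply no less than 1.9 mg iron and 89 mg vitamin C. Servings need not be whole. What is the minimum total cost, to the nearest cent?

For a min-cost LP with two ≥-constraints, a basic feasible solution has at most two positive variables.
avocado only: max(1.9/0.5, 89/13) = 6.846 servings → $9.93.
sweet potato only: max(1.9/0.7, 89/26) = 3.423 servings → $1.88.
avocado + sweet potato: the both-tight solution has a negative serving — not a feasible corner.
So the least-cost plan costs $1.88.

$1.88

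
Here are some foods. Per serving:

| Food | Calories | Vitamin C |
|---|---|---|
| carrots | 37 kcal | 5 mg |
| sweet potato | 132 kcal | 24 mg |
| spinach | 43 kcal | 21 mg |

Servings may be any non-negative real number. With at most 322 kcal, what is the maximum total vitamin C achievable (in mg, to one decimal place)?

Vitamin C per kcal: spinach 0.4884, sweet potato 0.1818, carrots 0.1351.
With no serving limits, spend the whole calories allowance on spinach: 322 kcal / 43 kcal × 21 mg = 157.3 mg.

157.3 mg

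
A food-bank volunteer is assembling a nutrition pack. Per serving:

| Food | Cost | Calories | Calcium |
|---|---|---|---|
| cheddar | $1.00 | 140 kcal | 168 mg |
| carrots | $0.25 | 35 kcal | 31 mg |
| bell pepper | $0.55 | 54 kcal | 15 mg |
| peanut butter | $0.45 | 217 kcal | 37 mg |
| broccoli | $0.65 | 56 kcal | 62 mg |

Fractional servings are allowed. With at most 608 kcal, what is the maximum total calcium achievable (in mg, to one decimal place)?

Calcium per kcal: cheddar 1.2, broccoli 1.107, carrots 0.8857, bell pepper 0.2778, peanut butter 0.1705.
With no serving limits, spend the whole calories allowance on cheddar: 608 kcal / 140 kcal × 168 mg = 729.6 mg.

729.6 mg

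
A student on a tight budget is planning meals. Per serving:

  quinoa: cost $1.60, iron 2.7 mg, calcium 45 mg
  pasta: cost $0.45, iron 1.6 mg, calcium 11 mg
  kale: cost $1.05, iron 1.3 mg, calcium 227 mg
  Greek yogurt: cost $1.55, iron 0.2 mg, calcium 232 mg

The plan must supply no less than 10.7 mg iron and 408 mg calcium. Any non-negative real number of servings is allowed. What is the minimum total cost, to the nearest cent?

$4.06

For a min-cost LP with two ≥-constraints, a basic feasible solution has at most two positive variables.
quinoa only: max(10.7/2.7, 408/45) = 9.067 servings → $14.51.
pasta only: max(10.7/1.6, 408/11) = 37.09 servings → $16.69.
kale only: max(10.7/1.3, 408/227) = 8.231 servings → $8.64.
Greek yogurt only: max(10.7/0.2, 408/232) = 53.5 servings → $82.92.
quinoa + pasta with both targets exact would need a negative amount; discard.
quinoa + kale with both tight: 3.424 servings and 1.119 servings → $6.65.
quinoa + Greek yogurt with both tight: 3.889 servings and 1.004 servings → $7.78.
pasta + kale with both tight: 5.441 servings and 1.534 servings → $4.06.
pasta + Greek yogurt with both tight: 6.506 servings and 1.45 servings → $5.18.
kale + Greek yogurt: the both-tight solution has a negative serving — not a feasible corner.
Cheapest feasible corner: $4.06.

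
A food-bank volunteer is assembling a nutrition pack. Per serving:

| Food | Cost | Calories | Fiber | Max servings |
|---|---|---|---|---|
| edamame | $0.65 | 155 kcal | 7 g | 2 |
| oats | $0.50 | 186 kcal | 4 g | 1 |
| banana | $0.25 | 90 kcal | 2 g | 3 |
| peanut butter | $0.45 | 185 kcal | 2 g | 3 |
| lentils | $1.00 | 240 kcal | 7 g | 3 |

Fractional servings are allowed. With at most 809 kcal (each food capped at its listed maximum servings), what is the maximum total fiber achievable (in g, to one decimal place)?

28.6 g

Fiber per kcal: edamame 0.04516, lentils 0.02917, banana 0.02222, oats 0.02151, peanut butter 0.01081.
Take 2 servings of edamame: uses 310 kcal, +14.0 g fiber (running total 14.0 g).
Take 2.079 servings of lentils: uses 499 kcal, +14.6 g fiber (running total 28.6 g).
Filling greedily by fiber-per-kcal is optimal for one linear limit, giving 28.6 g.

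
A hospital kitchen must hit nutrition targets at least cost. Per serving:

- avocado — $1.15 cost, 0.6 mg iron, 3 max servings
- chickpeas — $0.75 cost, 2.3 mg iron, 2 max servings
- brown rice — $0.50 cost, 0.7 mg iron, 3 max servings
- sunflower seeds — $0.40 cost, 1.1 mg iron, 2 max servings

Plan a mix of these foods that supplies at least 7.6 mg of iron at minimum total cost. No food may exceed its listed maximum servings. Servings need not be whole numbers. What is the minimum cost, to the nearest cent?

Cost per mg of iron: chickpeas $0.3261, sunflower seeds $0.3636, brown rice $0.7143, avocado $1.9167.
Take 2 servings of chickpeas: +4.6 mg iron for $1.50 (total $1.50, still need 3.0 mg).
Take 2 servings of sunflower seeds: +2.2 mg iron for $0.80 (total $2.30, still need 0.8 mg).
Take 1.143 servings of brown rice: +0.8 mg iron for $0.57 (total $2.87, still need 0.0 mg).
Greedy by cheapest-per-mg is optimal for a single linear constraint, so the minimum cost is $2.87.

$2.87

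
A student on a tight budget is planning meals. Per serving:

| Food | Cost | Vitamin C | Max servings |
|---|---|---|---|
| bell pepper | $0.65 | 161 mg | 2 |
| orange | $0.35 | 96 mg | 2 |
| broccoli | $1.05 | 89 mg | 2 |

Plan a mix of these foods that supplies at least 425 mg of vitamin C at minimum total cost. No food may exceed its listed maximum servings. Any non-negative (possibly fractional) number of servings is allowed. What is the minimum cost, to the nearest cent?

Cost per mg of vitamin C: orange $0.0036, bell pepper $0.0040, broccoli $0.0118.
Take 2 servings of orange: +192.0 mg vitamin C for $0.70 (total $0.70, still need 233.0 mg).
Take 1.447 servings of bell pepper: +233.0 mg vitamin C for $0.94 (total $1.64, still need 0.0 mg).
Filling from the cheapest source first is optimal under one linear minimum: $1.64.

$1.64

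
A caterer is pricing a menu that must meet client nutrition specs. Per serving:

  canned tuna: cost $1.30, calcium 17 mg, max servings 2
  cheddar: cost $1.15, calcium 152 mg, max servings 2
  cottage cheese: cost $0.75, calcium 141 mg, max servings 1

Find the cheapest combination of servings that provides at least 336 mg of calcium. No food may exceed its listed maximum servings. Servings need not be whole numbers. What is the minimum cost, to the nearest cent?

Cost per mg of calcium: cottage cheese $0.0053, cheddar $0.0076, canned tuna $0.0765.
Take 1 serving of cottage cheese: +141.0 mg calcium for $0.75 (total $0.75, still need 195.0 mg).
Take 1.283 servings of cheddar: +195.0 mg calcium for $1.48 (total $2.23, still need 0.0 mg).
Filling from the cheapest source first is optimal under one linear minimum: $2.23.

$2.23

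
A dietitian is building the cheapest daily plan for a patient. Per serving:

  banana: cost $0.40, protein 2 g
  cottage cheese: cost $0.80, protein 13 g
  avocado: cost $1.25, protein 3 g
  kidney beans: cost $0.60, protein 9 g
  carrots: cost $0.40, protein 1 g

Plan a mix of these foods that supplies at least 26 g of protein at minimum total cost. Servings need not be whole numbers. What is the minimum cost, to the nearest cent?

Cost per g of protein: cottage cheese $0.0615, kidney beans $0.0667, banana $0.2000, carrots $0.4000, avocado $0.4167.
With no serving limits, use only cottage cheese: 26 g / 13 g = 2 servings × $0.80 = $1.60.

$1.60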